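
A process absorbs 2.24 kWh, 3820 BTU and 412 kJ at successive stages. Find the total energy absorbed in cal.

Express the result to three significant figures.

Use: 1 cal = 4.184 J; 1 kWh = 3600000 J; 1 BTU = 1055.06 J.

2.99×10⁶ cal

2.24 kWh × 3600000 = 8.064×10⁶ J
3820 BTU × 1055.06 = 4.03033×10⁶ J
412 kJ × 1000 = 412000 J
Total: 8.064×10⁶ + 4.03033×10⁶ + 412000 = 1.25063×10⁷ J
In cal: 1.25063×10⁷ / 4.184 = 2.98908×10⁶ cal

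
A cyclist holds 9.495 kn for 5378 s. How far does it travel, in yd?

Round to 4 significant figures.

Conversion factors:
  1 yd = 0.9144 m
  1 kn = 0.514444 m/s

9.495 kn × 0.514444 → 4.88465 m/s
d = v × t = 4.88465 m/s × 5378 s = 26269.6 m
26269.6 m ÷ (0.9144 m/yd) = 28728.8 yd

2.873×10⁴ yd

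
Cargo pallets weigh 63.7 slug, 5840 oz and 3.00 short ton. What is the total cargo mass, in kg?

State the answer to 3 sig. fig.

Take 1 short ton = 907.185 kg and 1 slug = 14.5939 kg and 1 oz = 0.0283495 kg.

3820 kg

63.7 slug × 14.5939 → 929.631 kg
5840 oz × 0.0283495 → 165.561 kg
3.00 short ton × 907.185 → 2721.56 kg
Combined: 929.631 + 165.561 + 2721.56 = 3816.75 kg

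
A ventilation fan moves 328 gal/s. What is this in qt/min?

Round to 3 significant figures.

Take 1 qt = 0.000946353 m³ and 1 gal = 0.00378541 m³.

7.87×10⁴ qt/min

328 gal/s × 0.00378541 m³/gal = 1.24161 m³/s
1.24161 m³/s ÷ 0.000946353 m³/qt × 60 s/min = 78719.7 qt/min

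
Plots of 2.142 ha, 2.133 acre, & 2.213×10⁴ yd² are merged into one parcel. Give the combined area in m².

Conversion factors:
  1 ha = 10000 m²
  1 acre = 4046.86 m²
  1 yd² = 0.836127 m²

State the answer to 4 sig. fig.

2.142 ha × 10000 → 21420 m²
2.133 acre × 4046.86 → 8631.95 m²
2.213×10⁴ yd² × 0.836127 → 18503.5 m²
Total: 21420 + 8631.95 + 18503.5 = 48555.4 m²

4.856×10⁴ m²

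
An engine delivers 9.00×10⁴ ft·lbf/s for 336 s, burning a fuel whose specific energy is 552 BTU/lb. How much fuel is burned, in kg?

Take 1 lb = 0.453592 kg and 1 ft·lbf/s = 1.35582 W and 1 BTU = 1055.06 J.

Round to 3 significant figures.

9.00×10⁴ ft·lbf/s → 122024 W
E = P × t = 122024 × 336 = 4.10001×10⁷ J
552 BTU/lb → 1.28396×10⁶ J/kg
m = E / e_s = 4.10001×10⁷ / 1.28396×10⁶ = 31.9325 kg

31.9 kg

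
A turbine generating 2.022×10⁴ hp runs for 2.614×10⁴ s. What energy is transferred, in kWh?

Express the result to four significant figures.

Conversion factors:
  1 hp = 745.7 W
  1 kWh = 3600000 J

2.022×10⁴ hp × 745.7 = 1.50781×10⁷ W
E = P × t = 1.50781×10⁷ W × 26140 s = 3.94142×10¹¹ J
3.94142×10¹¹ J ÷ (3600000 J/kWh) = 109484 kWh

1.095×10⁵ kWh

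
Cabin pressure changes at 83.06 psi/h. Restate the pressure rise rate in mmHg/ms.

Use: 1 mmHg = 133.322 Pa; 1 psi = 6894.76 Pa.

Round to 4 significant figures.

0.001193 mmHg/ms

83.06 psi/h × 6894.76 Pa/psi ÷ 3600 s/h = 159.077 Pa/s
159.077 Pa/s ÷ 133.322 Pa/mmHg × 0.001 s/ms = 0.00119318 mmHg/ms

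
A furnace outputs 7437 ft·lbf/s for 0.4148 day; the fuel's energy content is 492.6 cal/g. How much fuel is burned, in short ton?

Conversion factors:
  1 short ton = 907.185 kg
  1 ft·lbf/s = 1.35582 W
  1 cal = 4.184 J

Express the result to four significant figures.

7437 ft·lbf/s → 10083.2 W
0.4148 day → 35838.7 s
E = P × t = 10083.2 × 35838.7 = 3.61369×10⁸ J
492.6 cal/g → 2.06104×10⁶ J/kg
m = E / e_s = 3.61369×10⁸ / 2.06104×10⁶ = 175.333 kg
In short ton: 175.333 / 907.185 = 0.193271 short ton

0.1933 short ton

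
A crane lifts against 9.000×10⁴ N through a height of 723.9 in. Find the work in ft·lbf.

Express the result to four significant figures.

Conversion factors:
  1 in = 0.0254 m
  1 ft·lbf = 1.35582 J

723.9 in × 0.0254 = 18.3871 m
W = F × d = 90000 N × 18.3871 m = 1.65484×10⁶ J
1.65484×10⁶ J ÷ (1.35582 J/ft·lbf) = 1.22055×10⁶ ft·lbf

1.221×10⁶ ft·lbf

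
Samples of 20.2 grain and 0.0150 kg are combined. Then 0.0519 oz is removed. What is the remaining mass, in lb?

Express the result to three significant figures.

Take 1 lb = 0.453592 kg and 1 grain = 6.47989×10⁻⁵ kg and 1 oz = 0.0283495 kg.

0.0327 lb

20.2 grain × 6.47989×10⁻⁵ = 0.00130894 kg
0.0150 kg (already kg)
0.0519 oz × 0.0283495 = 0.00147134 kg
Net: 0.00130894 + 0.015 − 0.00147134 = 0.0148376 kg
In lb: 0.0148376 / 0.453592 = 0.0327113 lb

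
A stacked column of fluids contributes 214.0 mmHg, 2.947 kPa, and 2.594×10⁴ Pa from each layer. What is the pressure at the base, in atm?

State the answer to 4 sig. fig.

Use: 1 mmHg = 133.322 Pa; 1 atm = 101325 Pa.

214.0 mmHg × 133.322 → 28530.9 Pa
2.947 kPa × 1000 → 2947 Pa
2.594×10⁴ Pa (already Pa)
Combined: 28530.9 + 2947 + 25940 = 57417.9 Pa
In atm: 57417.9 / 101325 = 0.566671 atm

0.5667 atm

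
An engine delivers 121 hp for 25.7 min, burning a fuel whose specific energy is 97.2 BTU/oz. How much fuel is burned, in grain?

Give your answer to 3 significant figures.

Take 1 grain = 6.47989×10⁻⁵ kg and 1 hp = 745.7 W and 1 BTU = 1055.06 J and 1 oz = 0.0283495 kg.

5.94×10⁵ grain

121 hp → 90229.7 W
25.7 min → 1542 s
E = P × t = 90229.7 × 1542 = 1.39134×10⁸ J
97.2 BTU/oz → 3.61741×10⁶ J/kg
m = E / e_s = 1.39134×10⁸ / 3.61741×10⁶ = 38.4623 kg
In grain: 38.4623 / 6.47989×10⁻⁵ = 593564 grain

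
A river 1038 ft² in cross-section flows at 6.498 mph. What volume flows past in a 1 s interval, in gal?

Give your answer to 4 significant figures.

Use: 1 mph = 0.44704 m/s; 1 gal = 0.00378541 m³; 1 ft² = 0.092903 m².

7.400×10⁴ gal

6.498 mph × 0.44704 = 2.90487 m/s
1038 ft² × 0.092903 = 96.4333 m²
V = v × A × t = 2.90487 m/s × 96.4333 m² × 1 s = 280.126 m³
280.126 m³ ÷ (0.00378541 m³/gal) = 74001.5 gal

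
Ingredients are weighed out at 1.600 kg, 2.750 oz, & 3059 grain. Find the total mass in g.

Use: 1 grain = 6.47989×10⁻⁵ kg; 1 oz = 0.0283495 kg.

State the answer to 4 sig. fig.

1.600 kg (already kg)
2.750 oz × 0.0283495 = 0.0779611 kg
3059 grain × 6.47989×10⁻⁵ = 0.19822 kg
Combined: 1.6 + 0.0779611 + 0.19822 = 1.87618 kg
In g: 1.87618 / 0.001 = 1876.18 g

1876 g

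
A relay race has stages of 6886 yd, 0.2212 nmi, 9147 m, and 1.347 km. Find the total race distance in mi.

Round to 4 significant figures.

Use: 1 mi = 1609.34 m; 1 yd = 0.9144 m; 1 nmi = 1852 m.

10.69 mi

6886 yd × 0.9144 → 6296.56 m
0.2212 nmi × 1852 → 409.662 m
9147 m (already m)
1.347 km × 1000 → 1347 m
Total: 6296.56 + 409.662 + 9147 + 1347 = 17200.2 m
In mi: 17200.2 / 1609.34 = 10.6877 mi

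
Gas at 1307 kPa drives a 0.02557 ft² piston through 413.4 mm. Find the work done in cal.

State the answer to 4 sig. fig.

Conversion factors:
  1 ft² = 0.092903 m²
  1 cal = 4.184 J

1307 kPa → 1.307×10⁶ Pa
0.02557 ft² → 0.00237553 m²
F = P × A = 1.307×10⁶ × 0.00237553 = 3104.82 N
413.4 mm → 0.4134 m
W = F × d = 3104.82 × 0.4134 = 1283.53 J
In cal: 1283.53 / 4.184 = 306.771 cal

306.8 cal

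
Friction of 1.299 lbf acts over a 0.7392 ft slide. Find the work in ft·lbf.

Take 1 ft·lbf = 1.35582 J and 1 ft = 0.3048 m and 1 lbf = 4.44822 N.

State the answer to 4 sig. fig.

0.9602 ft·lbf

1.299 lbf × 4.44822 → 5.77824 N
0.7392 ft × 0.3048 → 0.225308 m
W = F × d = 5.77824 N × 0.225308 m = 1.30188 J
1.30188 J ÷ (1.35582 J/ft·lbf) = 0.960216 ft·lbf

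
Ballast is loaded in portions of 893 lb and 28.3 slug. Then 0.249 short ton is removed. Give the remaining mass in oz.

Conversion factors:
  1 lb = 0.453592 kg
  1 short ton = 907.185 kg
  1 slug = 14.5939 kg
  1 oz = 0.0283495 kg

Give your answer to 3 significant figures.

2.09×10⁴ oz

893 lb × 0.453592 = 405.058 kg
28.3 slug × 14.5939 = 413.007 kg
0.249 short ton × 907.185 = 225.889 kg
Result: 405.058 + 413.007 − 225.889 = 592.176 kg
In oz: 592.176 / 0.0283495 = 20888.4 oz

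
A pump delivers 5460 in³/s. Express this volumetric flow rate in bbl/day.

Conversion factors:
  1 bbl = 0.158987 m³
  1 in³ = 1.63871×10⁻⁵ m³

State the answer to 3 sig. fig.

4.86×10⁴ bbl/day

5460 in³/s × 1.63871×10⁻⁵ m³/in³ = 0.0894736 m³/s
0.0894736 m³/s ÷ 0.158987 m³/bbl × 86400 s/day = 48623.6 bbl/day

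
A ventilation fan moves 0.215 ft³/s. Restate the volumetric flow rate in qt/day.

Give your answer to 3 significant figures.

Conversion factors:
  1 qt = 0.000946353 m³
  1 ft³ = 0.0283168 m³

5.56×10⁵ qt/day

0.215 ft³/s × 0.0283168 m³/ft³ = 0.00608811 m³/s
0.00608811 m³/s ÷ 0.000946353 m³/qt × 86400 s/day = 555831 qt/day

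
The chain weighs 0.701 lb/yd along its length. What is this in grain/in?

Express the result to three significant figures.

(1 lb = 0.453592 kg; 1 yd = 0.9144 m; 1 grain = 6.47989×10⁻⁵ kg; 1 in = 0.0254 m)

0.701 lb/yd × 0.453592 kg/lb ÷ 0.9144 m/yd = 0.347734 kg/m
0.347734 kg/m ÷ 6.47989×10⁻⁵ kg/grain × 0.0254 m/in = 136.305 grain/in

136 grain/in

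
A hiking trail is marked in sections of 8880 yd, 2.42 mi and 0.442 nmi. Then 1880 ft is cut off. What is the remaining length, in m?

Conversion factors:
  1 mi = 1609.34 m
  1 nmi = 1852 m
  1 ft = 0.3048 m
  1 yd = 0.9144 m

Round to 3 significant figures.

1.23×10⁴ m

8880 yd × 0.9144 = 8119.87 m
2.42 mi × 1609.34 = 3894.6 m
0.442 nmi × 1852 = 818.584 m
1880 ft × 0.3048 = 573.024 m
Result: 8119.87 + 3894.6 + 818.584 − 573.024 = 12260 m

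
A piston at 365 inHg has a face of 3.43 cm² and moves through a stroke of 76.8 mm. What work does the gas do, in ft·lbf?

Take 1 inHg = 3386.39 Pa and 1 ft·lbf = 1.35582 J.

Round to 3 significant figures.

24.0 ft·lbf

365 inHg → 1.23603×10⁶ Pa
3.43 cm² → 3.43×10⁻⁴ m²
F = P × A = 1.23603×10⁶ × 3.43×10⁻⁴ = 423.958 N
76.8 mm → 0.0768 m
W = F × d = 423.958 × 0.0768 = 32.56 J
In ft·lbf: 32.56 / 1.35582 = 24.015 ft·lbf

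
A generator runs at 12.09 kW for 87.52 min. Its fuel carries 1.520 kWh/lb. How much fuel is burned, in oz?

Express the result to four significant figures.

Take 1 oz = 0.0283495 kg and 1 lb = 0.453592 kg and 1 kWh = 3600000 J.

12.09 kW → 12090 W
87.52 min → 5251.2 s
E = P × t = 12090 × 5251.2 = 6.3487×10⁷ J
1.520 kWh/lb → 1.20637×10⁷ J/kg
m = E / e_s = 6.3487×10⁷ / 1.20637×10⁷ = 5.26265 kg
In oz: 5.26265 / 0.0283495 = 185.635 oz

185.6 oz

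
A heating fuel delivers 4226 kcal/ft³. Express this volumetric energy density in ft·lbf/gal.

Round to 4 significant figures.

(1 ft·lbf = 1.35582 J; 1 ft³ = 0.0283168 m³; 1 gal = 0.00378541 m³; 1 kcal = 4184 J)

4226 kcal/ft³ × 4184 J/kcal ÷ 0.0283168 m³/ft³ = 6.2442×10⁸ J/m³
6.2442×10⁸ J/m³ ÷ 1.35582 J/ft·lbf × 0.00378541 m³/gal = 1.74336×10⁶ ft·lbf/gal

1.743×10⁶ ft·lbf/gal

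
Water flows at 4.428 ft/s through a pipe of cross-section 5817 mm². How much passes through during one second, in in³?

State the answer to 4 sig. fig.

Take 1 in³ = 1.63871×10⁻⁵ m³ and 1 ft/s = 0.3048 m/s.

4.428 ft/s × 0.3048 → 1.34965 m/s
5817 mm² × 10⁻⁶ → 0.005817 m²
V = v × A × t = 1.34965 m/s × 0.005817 m² × 1 s = 0.00785091 m³
0.00785091 m³ ÷ (1.63871×10⁻⁵ m³/in³) = 479.091 in³

479.1 in³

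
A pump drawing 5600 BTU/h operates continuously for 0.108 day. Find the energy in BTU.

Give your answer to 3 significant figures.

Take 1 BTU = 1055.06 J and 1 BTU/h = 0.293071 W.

5600 BTU/h × 0.293071 → 1641.2 W
0.108 day × 86400 → 9331.2 s
E = P × t = 1641.2 W × 9331.2 s = 1.53144×10⁷ J
1.53144×10⁷ J ÷ (1055.06 J/BTU) = 14515.2 BTU

1.45×10⁴ BTU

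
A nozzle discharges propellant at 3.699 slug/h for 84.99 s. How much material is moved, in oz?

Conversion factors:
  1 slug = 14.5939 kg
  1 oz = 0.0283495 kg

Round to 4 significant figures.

44.95 oz

3.699 slug/h → 0.0149952 kg/s
m = ṁ × t = 0.0149952 × 84.99 = 1.27444 kg
In oz: 1.27444 / 0.0283495 = 44.9546 oz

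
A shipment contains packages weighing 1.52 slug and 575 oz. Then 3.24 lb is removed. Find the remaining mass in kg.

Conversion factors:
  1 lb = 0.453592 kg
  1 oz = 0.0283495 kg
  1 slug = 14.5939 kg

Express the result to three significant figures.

1.52 slug × 14.5939 → 22.1827 kg
575 oz × 0.0283495 → 16.301 kg
3.24 lb × 0.453592 → 1.46964 kg
Net: 22.1827 + 16.301 − 1.46964 = 37.0141 kg

37.0 kg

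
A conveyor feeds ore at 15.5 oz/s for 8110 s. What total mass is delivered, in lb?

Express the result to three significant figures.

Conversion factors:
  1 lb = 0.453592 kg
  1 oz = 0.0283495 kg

15.5 oz/s → 0.439417 kg/s
m = ṁ × t = 0.439417 × 8110 = 3563.67 kg
In lb: 3563.67 / 0.453592 = 7856.55 lb

7860 lb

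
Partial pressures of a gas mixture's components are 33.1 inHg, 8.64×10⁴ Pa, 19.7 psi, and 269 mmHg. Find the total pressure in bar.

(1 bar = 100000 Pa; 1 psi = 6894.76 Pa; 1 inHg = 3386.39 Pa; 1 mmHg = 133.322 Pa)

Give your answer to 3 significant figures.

3.70 bar

33.1 inHg × 3386.39 → 112090 Pa
8.64×10⁴ Pa (already Pa)
19.7 psi × 6894.76 → 135827 Pa
269 mmHg × 133.322 → 35863.6 Pa
Sum: 112090 + 86400 + 135827 + 35863.6 = 370181 Pa
In bar: 370181 / 100000 = 3.70181 bar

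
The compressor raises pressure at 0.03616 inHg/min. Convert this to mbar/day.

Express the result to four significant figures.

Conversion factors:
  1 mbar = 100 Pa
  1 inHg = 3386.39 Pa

0.03616 inHg/min × 3386.39 Pa/inHg ÷ 60 s/min = 2.04086 Pa/s
2.04086 Pa/s ÷ 100 Pa/mbar × 86400 s/day = 1763.3 mbar/day

1763 mbar/day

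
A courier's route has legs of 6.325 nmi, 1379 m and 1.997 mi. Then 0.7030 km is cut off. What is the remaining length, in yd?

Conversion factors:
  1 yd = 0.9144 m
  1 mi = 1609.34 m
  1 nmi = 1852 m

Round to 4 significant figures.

1.706×10⁴ yd

6.325 nmi × 1852 = 11713.9 m
1379 m (already m)
1.997 mi × 1609.34 = 3213.85 m
0.7030 km × 1000 = 703 m
Result: 11713.9 + 1379 + 3213.85 − 703 = 15603.8 m
In yd: 15603.8 / 0.9144 = 17064.5 yd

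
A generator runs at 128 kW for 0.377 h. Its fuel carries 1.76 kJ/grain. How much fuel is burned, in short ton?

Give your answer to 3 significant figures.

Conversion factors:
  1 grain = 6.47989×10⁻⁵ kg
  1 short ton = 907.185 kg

128 kW → 128000 W
0.377 h → 1357.2 s
E = P × t = 128000 × 1357.2 = 1.73722×10⁸ J
1.76 kJ/grain → 2.7161×10⁷ J/kg
m = E / e_s = 1.73722×10⁸ / 2.7161×10⁷ = 6.39601 kg
In short ton: 6.39601 / 907.185 = 0.00705039 short ton

0.00705 short ton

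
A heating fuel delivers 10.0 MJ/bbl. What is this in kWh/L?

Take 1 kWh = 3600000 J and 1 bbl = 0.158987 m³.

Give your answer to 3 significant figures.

0.0175 kWh/L

10.0 MJ/bbl × 1000000 J/MJ ÷ 0.158987 m³/bbl = 6.28982×10⁷ J/m³
6.28982×10⁷ J/m³ ÷ 3600000 J/kWh × 0.001 m³/L = 0.0174717 kWh/L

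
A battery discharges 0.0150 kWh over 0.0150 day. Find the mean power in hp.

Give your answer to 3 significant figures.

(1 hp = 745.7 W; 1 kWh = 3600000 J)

0.0559 hp

0.0150 kWh × 3600000 → 54000 J
0.0150 day × 86400 → 1296 s
P = E / t = 54000 J / 1296 s = 41.6667 W
41.6667 W ÷ (745.7 W/hp) = 0.055876 hp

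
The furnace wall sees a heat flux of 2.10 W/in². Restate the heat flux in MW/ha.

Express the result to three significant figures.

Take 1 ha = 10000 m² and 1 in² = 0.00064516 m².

2.10 W/in² ÷ 0.00064516 m²/in² = 3255.01 W/m²
3255.01 W/m² ÷ 1000000 W/MW × 10000 m²/ha = 32.5501 MW/ha

32.6 MW/ha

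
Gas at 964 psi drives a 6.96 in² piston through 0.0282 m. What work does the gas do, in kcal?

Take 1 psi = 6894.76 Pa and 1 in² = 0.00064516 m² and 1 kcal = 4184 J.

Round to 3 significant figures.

964 psi → 6.64655×10⁶ Pa
6.96 in² → 0.00449031 m²
F = P × A = 6.64655×10⁶ × 0.00449031 = 29845.1 N
W = F × d = 29845.1 × 0.0282 = 841.632 J
In kcal: 841.632 / 4184 = 0.201155 kcal

0.201 kcal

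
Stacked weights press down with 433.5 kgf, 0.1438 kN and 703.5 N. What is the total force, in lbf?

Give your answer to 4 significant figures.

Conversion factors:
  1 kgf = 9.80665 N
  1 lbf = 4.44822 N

433.5 kgf × 9.80665 → 4251.18 N
0.1438 kN × 1000 → 143.8 N
703.5 N (already N)
Combined: 4251.18 + 143.8 + 703.5 = 5098.48 N
In lbf: 5098.48 / 4.44822 = 1146.18 lbf

1146 lbf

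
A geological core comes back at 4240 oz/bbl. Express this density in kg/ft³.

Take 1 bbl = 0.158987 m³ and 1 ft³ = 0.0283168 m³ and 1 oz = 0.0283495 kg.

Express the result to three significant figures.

21.4 kg/ft³

4240 oz/bbl × 0.0283495 kg/oz ÷ 0.158987 m³/bbl = 756.048 kg/m³
756.048 kg/m³ × 0.0283168 m³/ft³ = 21.4089 kg/ft³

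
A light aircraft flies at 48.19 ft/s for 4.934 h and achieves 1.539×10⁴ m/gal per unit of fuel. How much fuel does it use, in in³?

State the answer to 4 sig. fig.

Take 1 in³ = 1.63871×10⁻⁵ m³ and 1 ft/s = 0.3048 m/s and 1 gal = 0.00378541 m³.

3916 in³

48.19 ft/s → 14.6883 m/s
4.934 h → 17762.4 s
d = v × t = 14.6883 × 17762.4 = 260899 m
1.539×10⁴ m/gal → 4.06561×10⁶ m/m³
V = d / (distance per unit fuel) = 260899 / 4.06561×10⁶ = 0.0641722 m³
In in³: 0.0641722 / 1.63871×10⁻⁵ = 3916.02 in³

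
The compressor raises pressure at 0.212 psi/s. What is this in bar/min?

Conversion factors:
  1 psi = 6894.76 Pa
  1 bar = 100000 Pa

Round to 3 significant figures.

0.212 psi/s × 6894.76 Pa/psi = 1461.69 Pa/s
1461.69 Pa/s ÷ 100000 Pa/bar × 60 s/min = 0.877014 bar/min

0.877 bar/min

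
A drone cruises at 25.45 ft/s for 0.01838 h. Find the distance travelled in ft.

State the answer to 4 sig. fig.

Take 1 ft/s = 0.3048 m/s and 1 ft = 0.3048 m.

1684 ft

25.45 ft/s × 0.3048 → 7.75716 m/s
0.01838 h × 3600 → 66.168 s
d = v × t = 7.75716 m/s × 66.168 s = 513.276 m
513.276 m ÷ (0.3048 m/ft) = 1683.98 ft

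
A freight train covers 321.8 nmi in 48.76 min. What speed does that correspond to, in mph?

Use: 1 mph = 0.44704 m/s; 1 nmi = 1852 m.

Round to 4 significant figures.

321.8 nmi × 1852 → 595974 m
48.76 min × 60 → 2925.6 s
v = d / t = 595974 m / 2925.6 s = 203.71 m/s
203.71 m/s ÷ (0.44704 m/s/mph) = 455.686 mph

455.7 mph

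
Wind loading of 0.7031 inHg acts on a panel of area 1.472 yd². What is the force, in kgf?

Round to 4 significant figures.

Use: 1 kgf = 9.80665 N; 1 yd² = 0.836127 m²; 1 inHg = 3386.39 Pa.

0.7031 inHg × 3386.39 = 2380.97 Pa
1.472 yd² × 0.836127 = 1.23078 m²
F = P × A = 2380.97 Pa × 1.23078 m² = 2930.45 N
2930.45 N ÷ (9.80665 N/kgf) = 298.823 kgf

298.8 kgf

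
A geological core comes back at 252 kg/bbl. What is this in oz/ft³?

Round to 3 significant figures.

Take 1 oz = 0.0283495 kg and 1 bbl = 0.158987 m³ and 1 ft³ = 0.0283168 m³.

1580 oz/ft³

252 kg/bbl ÷ 0.158987 m³/bbl = 1585.04 kg/m³
1585.04 kg/m³ ÷ 0.0283495 kg/oz × 0.0283168 m³/ft³ = 1583.21 oz/ft³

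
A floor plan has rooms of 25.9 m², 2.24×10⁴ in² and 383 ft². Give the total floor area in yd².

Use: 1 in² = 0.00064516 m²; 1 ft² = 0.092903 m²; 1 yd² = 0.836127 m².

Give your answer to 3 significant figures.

90.8 yd²

25.9 m² (already m²)
2.24×10⁴ in² × 0.00064516 → 14.4516 m²
383 ft² × 0.092903 → 35.5818 m²
Combined: 25.9 + 14.4516 + 35.5818 = 75.9334 m²
In yd²: 75.9334 / 0.836127 = 90.8156 yd²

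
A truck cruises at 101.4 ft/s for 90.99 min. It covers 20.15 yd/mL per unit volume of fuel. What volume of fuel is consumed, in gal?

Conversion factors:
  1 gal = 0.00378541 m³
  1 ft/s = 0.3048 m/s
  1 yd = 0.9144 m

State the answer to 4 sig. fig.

2.419 gal

101.4 ft/s → 30.9067 m/s
90.99 min → 5459.4 s
d = v × t = 30.9067 × 5459.4 = 168732 m
20.15 yd/mL → 1.84252×10⁷ m/m³
V = d / (distance per unit fuel) = 168732 / 1.84252×10⁷ = 0.00915768 m³
In gal: 0.00915768 / 0.00378541 = 2.4192 gal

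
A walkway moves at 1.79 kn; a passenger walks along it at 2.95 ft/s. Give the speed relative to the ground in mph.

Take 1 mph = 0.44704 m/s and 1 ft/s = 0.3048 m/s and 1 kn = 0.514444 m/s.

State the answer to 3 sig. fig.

1.79 kn × 0.514444 = 0.920855 m/s
2.95 ft/s × 0.3048 = 0.89916 m/s
Total: 0.920855 + 0.89916 = 1.82002 m/s
In mph: 1.82002 / 0.44704 = 4.07127 mph

4.07 mph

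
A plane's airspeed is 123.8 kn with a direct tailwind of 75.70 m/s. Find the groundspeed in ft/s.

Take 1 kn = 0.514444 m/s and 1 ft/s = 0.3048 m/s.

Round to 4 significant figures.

457.3 ft/s

123.8 kn × 0.514444 = 63.6882 m/s
75.70 m/s (already m/s)
Total: 63.6882 + 75.7 = 139.388 m/s
In ft/s: 139.388 / 0.3048 = 457.31 ft/s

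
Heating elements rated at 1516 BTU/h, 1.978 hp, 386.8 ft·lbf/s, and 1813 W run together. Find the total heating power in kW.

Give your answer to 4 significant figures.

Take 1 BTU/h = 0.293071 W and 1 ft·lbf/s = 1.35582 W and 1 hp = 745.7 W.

1516 BTU/h × 0.293071 → 444.296 W
1.978 hp × 745.7 → 1474.99 W
386.8 ft·lbf/s × 1.35582 → 524.431 W
1813 W (already W)
Combined: 444.296 + 1474.99 + 524.431 + 1813 = 4256.72 W
In kW: 4256.72 / 1000 = 4.25672 kW

4.257 kW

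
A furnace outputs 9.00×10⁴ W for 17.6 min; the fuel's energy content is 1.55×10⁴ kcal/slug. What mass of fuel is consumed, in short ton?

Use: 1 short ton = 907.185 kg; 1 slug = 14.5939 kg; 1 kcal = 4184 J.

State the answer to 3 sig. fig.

17.6 min → 1056 s
E = P × t = 90000 × 1056 = 9.504×10⁷ J
1.55×10⁴ kcal/slug → 4.44377×10⁶ J/kg
m = E / e_s = 9.504×10⁷ / 4.44377×10⁶ = 21.3872 kg
In short ton: 21.3872 / 907.185 = 0.0235753 short ton

0.0236 short ton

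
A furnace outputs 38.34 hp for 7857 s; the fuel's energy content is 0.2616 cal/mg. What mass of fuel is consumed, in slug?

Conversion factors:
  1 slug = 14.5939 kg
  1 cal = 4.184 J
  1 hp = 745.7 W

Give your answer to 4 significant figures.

38.34 hp → 28590.1 W
E = P × t = 28590.1 × 7857 = 2.24632×10⁸ J
0.2616 cal/mg → 1.09453×10⁶ J/kg
m = E / e_s = 2.24632×10⁸ / 1.09453×10⁶ = 205.231 kg
In slug: 205.231 / 14.5939 = 14.0628 slug

14.06 slug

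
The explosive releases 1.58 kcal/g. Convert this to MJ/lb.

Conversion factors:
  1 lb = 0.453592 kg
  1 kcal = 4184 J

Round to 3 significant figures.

3.00 MJ/lb

1.58 kcal/g × 4184 J/kcal ÷ 0.001 kg/g = 6.61072×10⁶ J/kg
6.61072×10⁶ J/kg ÷ 1000000 J/MJ × 0.453592 kg/lb = 2.99857 MJ/lb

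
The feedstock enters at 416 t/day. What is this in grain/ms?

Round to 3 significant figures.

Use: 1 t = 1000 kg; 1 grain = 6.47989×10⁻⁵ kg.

74.3 grain/ms

416 t/day × 1000 kg/t ÷ 86400 s/day = 4.81481 kg/s
4.81481 kg/s ÷ 6.47989×10⁻⁵ kg/grain × 0.001 s/ms = 74.3039 grain/ms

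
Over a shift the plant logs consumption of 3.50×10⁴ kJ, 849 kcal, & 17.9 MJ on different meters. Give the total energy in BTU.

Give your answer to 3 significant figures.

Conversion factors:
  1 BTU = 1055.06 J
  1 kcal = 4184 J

3.50×10⁴ kJ × 1000 = 3.5×10⁷ J
849 kcal × 4184 = 3.55222×10⁶ J
17.9 MJ × 1000000 = 1.79×10⁷ J
Total: 3.5×10⁷ + 3.55222×10⁶ + 1.79×10⁷ = 5.64522×10⁷ J
In BTU: 5.64522×10⁷ / 1055.06 = 53506.2 BTU

5.35×10⁴ BTU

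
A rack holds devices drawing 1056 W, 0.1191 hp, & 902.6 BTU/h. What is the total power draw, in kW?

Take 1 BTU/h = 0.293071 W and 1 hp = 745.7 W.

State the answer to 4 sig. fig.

1056 W (already W)
0.1191 hp × 745.7 = 88.8129 W
902.6 BTU/h × 0.293071 = 264.526 W
Sum: 1056 + 88.8129 + 264.526 = 1409.34 W
In kW: 1409.34 / 1000 = 1.40934 kW

1.409 kW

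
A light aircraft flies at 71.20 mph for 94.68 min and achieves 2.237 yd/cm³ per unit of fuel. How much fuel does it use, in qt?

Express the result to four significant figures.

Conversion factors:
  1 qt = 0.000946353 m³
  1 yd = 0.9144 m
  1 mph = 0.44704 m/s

71.20 mph → 31.8292 m/s
94.68 min → 5680.8 s
d = v × t = 31.8292 × 5680.8 = 180815 m
2.237 yd/cm³ → 2.04551×10⁶ m/m³
V = d / (distance per unit fuel) = 180815 / 2.04551×10⁶ = 0.088396 m³
In qt: 0.088396 / 0.000946353 = 93.407 qt

93.41 qt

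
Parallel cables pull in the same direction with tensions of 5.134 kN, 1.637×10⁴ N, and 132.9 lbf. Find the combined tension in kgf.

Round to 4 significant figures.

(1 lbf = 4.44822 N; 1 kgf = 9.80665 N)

5.134 kN × 1000 = 5134 N
1.637×10⁴ N (already N)
132.9 lbf × 4.44822 = 591.168 N
Sum: 5134 + 16370 + 591.168 = 22095.2 N
In kgf: 22095.2 / 9.80665 = 2253.08 kgf

2253 kgf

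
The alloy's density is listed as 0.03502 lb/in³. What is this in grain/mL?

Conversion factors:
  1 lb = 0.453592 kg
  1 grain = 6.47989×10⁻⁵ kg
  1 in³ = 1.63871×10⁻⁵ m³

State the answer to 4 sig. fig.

14.96 grain/mL

0.03502 lb/in³ × 0.453592 kg/lb ÷ 1.63871×10⁻⁵ m³/in³ = 969.347 kg/m³
969.347 kg/m³ ÷ 6.47989×10⁻⁵ kg/grain × 10⁻⁶ m³/mL = 14.9593 grain/mL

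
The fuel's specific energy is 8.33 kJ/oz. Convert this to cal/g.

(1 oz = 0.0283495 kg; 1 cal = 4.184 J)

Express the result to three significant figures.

8.33 kJ/oz × 1000 J/kJ ÷ 0.0283495 kg/oz = 293832 J/kg
293832 J/kg ÷ 4.184 J/cal × 0.001 kg/g = 70.2275 cal/g

70.2 cal/g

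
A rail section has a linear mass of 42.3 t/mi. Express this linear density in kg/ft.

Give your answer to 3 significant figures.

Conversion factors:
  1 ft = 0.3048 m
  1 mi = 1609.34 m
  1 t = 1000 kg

8.01 kg/ft

42.3 t/mi × 1000 kg/t ÷ 1609.34 m/mi = 26.2841 kg/m
26.2841 kg/m × 0.3048 m/ft = 8.01139 kg/ft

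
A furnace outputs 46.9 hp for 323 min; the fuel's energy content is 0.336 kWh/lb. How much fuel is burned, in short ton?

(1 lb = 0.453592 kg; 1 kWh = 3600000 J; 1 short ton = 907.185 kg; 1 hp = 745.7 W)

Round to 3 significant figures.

46.9 hp → 34973.3 W
323 min → 19380 s
E = P × t = 34973.3 × 19380 = 6.77783×10⁸ J
0.336 kWh/lb → 2.66671×10⁶ J/kg
m = E / e_s = 6.77783×10⁸ / 2.66671×10⁶ = 254.164 kg
In short ton: 254.164 / 907.185 = 0.280168 short ton

0.280 short ton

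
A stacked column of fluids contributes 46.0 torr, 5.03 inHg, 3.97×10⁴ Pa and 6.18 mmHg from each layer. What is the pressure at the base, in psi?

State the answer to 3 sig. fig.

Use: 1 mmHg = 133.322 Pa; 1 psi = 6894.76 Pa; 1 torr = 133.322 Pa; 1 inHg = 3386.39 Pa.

46.0 torr × 133.322 → 6132.81 Pa
5.03 inHg × 3386.39 → 17033.5 Pa
3.97×10⁴ Pa (already Pa)
6.18 mmHg × 133.322 → 823.93 Pa
Combined: 6132.81 + 17033.5 + 39700 + 823.93 = 63690.2 Pa
In psi: 63690.2 / 6894.76 = 9.23748 psi

9.24 psi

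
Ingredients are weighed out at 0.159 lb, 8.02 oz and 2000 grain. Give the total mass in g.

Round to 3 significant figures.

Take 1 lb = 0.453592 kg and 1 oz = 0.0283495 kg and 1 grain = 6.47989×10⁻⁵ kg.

429 g

0.159 lb × 0.453592 → 0.0721211 kg
8.02 oz × 0.0283495 → 0.227363 kg
2000 grain × 6.47989×10⁻⁵ → 0.129598 kg
Sum: 0.0721211 + 0.227363 + 0.129598 = 0.429082 kg
In g: 0.429082 / 0.001 = 429.082 g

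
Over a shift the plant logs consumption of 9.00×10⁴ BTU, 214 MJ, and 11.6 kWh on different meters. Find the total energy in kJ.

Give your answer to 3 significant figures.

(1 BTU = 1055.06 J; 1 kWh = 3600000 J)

3.51×10⁵ kJ

9.00×10⁴ BTU × 1055.06 → 9.49554×10⁷ J
214 MJ × 1000000 → 2.14×10⁸ J
11.6 kWh × 3600000 → 4.176×10⁷ J
Total: 9.49554×10⁷ + 2.14×10⁸ + 4.176×10⁷ = 3.50715×10⁸ J
In kJ: 3.50715×10⁸ / 1000 = 350715 kJ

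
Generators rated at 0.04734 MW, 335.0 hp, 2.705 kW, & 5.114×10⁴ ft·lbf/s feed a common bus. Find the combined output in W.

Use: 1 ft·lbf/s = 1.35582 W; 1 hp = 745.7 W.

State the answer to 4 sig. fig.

0.04734 MW × 1000000 = 47340 W
335.0 hp × 745.7 = 249810 W
2.705 kW × 1000 = 2705 W
5.114×10⁴ ft·lbf/s × 1.35582 = 69336.6 W
Total: 47340 + 249810 + 2705 + 69336.6 = 369192 W

3.692×10⁵ W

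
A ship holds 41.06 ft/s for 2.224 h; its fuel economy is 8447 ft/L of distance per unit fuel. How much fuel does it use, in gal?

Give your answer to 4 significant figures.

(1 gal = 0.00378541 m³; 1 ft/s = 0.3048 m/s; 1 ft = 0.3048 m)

10.28 gal

41.06 ft/s → 12.5151 m/s
2.224 h → 8006.4 s
d = v × t = 12.5151 × 8006.4 = 100201 m
8447 ft/L → 2.57465×10⁶ m/m³
V = d / (distance per unit fuel) = 100201 / 2.57465×10⁶ = 0.0389183 m³
In gal: 0.0389183 / 0.00378541 = 10.2811 gal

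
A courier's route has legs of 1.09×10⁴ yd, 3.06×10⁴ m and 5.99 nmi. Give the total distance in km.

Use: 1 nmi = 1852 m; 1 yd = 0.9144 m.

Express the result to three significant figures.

1.09×10⁴ yd × 0.9144 = 9966.96 m
3.06×10⁴ m (already m)
5.99 nmi × 1852 = 11093.5 m
Total: 9966.96 + 30600 + 11093.5 = 51660.5 m
In km: 51660.5 / 1000 = 51.6605 km

51.7 km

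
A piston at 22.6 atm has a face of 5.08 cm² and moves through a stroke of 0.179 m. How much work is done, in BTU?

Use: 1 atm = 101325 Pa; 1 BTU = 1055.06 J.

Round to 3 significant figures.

22.6 atm → 2.28994×10⁶ Pa
5.08 cm² → 5.08×10⁻⁴ m²
F = P × A = 2.28994×10⁶ × 5.08×10⁻⁴ = 1163.29 N
W = F × d = 1163.29 × 0.179 = 208.229 J
In BTU: 208.229 / 1055.06 = 0.197362 BTU

0.197 BTU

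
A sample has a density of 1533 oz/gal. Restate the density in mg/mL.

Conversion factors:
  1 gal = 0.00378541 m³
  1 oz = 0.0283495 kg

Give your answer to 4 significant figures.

1.148×10⁴ mg/mL

1533 oz/gal × 0.0283495 kg/oz ÷ 0.00378541 m³/gal = 11480.9 kg/m³
11480.9 kg/m³ ÷ 10⁻⁶ kg/mg × 10⁻⁶ m³/mL = 11480.9 mg/mL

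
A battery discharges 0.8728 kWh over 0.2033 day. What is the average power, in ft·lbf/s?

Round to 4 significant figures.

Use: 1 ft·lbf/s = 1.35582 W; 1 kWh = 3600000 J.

131.9 ft·lbf/s

0.8728 kWh × 3600000 = 3.14208×10⁶ J
0.2033 day × 86400 = 17565.1 s
P = E / t = 3.14208×10⁶ J / 17565.1 s = 178.882 W
178.882 W ÷ (1.35582 W/ft·lbf/s) = 131.936 ft·lbf/s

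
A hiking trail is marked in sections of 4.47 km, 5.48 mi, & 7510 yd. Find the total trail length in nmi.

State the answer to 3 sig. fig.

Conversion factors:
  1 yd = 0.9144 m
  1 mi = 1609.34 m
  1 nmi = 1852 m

10.9 nmi

4.47 km × 1000 = 4470 m
5.48 mi × 1609.34 = 8819.18 m
7510 yd × 0.9144 = 6867.14 m
Sum: 4470 + 8819.18 + 6867.14 = 20156.3 m
In nmi: 20156.3 / 1852 = 10.8835 nmi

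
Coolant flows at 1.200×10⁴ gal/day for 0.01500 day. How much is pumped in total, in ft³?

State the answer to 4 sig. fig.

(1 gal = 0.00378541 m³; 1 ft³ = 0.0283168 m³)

24.06 ft³

1.200×10⁴ gal/day → 5.25751×10⁻⁴ m³/s
0.01500 day → 1296 s
V = Q × t = 5.25751×10⁻⁴ × 1296 = 0.681373 m³
In ft³: 0.681373 / 0.0283168 = 24.0625 ft³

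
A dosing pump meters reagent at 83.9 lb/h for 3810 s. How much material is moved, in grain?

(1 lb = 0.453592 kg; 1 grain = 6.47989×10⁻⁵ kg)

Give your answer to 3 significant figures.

83.9 lb/h → 0.0105712 kg/s
m = ṁ × t = 0.0105712 × 3810 = 40.2763 kg
In grain: 40.2763 / 6.47989×10⁻⁵ = 621558 grain

6.22×10⁵ grain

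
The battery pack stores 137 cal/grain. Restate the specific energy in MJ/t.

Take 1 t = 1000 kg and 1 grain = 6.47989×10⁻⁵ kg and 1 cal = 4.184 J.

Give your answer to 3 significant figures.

8850 MJ/t

137 cal/grain × 4.184 J/cal ÷ 6.47989×10⁻⁵ kg/grain = 8.84595×10⁶ J/kg
8.84595×10⁶ J/kg ÷ 1000000 J/MJ × 1000 kg/t = 8845.95 MJ/t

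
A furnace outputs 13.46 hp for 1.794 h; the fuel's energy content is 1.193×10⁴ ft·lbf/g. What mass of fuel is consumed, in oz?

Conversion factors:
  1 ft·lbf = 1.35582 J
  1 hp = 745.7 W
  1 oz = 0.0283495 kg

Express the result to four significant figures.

13.46 hp → 10037.1 W
1.794 h → 6458.4 s
E = P × t = 10037.1 × 6458.4 = 6.48236×10⁷ J
1.193×10⁴ ft·lbf/g → 1.61749×10⁷ J/kg
m = E / e_s = 6.48236×10⁷ / 1.61749×10⁷ = 4.00767 kg
In oz: 4.00767 / 0.0283495 = 141.367 oz

141.4 oz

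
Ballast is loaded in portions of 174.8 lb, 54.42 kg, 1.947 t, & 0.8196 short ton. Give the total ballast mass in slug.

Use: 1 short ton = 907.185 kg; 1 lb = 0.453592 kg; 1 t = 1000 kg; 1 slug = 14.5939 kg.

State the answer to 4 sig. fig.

193.5 slug

174.8 lb × 0.453592 = 79.2879 kg
54.42 kg (already kg)
1.947 t × 1000 = 1947 kg
0.8196 short ton × 907.185 = 743.529 kg
Sum: 79.2879 + 54.42 + 1947 + 743.529 = 2824.24 kg
In slug: 2824.24 / 14.5939 = 193.522 slug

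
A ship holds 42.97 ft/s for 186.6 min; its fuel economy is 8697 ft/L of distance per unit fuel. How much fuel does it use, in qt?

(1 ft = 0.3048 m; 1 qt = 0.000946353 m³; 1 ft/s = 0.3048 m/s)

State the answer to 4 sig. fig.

58.45 qt

42.97 ft/s → 13.0973 m/s
186.6 min → 11196 s
d = v × t = 13.0973 × 11196 = 146637 m
8697 ft/L → 2.65085×10⁶ m/m³
V = d / (distance per unit fuel) = 146637 / 2.65085×10⁶ = 0.055317 m³
In qt: 0.055317 / 0.000946353 = 58.4528 qt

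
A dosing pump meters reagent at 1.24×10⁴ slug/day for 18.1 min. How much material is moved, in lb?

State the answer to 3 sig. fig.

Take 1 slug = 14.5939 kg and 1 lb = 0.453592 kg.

5010 lb

1.24×10⁴ slug/day → 2.09449 kg/s
18.1 min → 1086 s
m = ṁ × t = 2.09449 × 1086 = 2274.62 kg
In lb: 2274.62 / 0.453592 = 5014.68 lb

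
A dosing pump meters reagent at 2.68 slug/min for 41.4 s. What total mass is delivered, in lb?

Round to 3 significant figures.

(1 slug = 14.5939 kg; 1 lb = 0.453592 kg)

59.5 lb

2.68 slug/min → 0.651861 kg/s
m = ṁ × t = 0.651861 × 41.4 = 26.987 kg
In lb: 26.987 / 0.453592 = 59.4962 lb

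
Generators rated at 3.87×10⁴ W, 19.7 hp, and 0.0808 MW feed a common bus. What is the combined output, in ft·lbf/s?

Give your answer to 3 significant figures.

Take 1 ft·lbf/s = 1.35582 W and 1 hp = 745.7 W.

3.87×10⁴ W (already W)
19.7 hp × 745.7 = 14690.3 W
0.0808 MW × 1000000 = 80800 W
Total: 38700 + 14690.3 + 80800 = 134190 W
In ft·lbf/s: 134190 / 1.35582 = 98973.3 ft·lbf/s

9.90×10⁴ ft·lbf/s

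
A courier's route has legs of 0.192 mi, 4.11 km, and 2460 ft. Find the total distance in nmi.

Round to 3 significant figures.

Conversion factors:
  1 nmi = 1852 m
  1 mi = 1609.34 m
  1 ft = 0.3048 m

0.192 mi × 1609.34 = 308.993 m
4.11 km × 1000 = 4110 m
2460 ft × 0.3048 = 749.808 m
Total: 308.993 + 4110 + 749.808 = 5168.8 m
In nmi: 5168.8 / 1852 = 2.79093 nmi

2.79 nmi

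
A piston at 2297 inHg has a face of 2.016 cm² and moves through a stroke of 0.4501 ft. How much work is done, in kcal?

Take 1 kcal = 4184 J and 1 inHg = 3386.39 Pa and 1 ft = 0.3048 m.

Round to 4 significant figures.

2297 inHg → 7.77854×10⁶ Pa
2.016 cm² → 2.016×10⁻⁴ m²
F = P × A = 7.77854×10⁶ × 2.016×10⁻⁴ = 1568.15 N
0.4501 ft → 0.13719 m
W = F × d = 1568.15 × 0.13719 = 215.134 J
In kcal: 215.134 / 4184 = 0.0514183 kcal

0.05142 kcal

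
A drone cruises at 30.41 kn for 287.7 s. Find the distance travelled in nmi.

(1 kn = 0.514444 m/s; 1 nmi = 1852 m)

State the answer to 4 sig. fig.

2.430 nmi

30.41 kn × 0.514444 → 15.6442 m/s
d = v × t = 15.6442 m/s × 287.7 s = 4500.84 m
4500.84 m ÷ (1852 m/nmi) = 2.43026 nmi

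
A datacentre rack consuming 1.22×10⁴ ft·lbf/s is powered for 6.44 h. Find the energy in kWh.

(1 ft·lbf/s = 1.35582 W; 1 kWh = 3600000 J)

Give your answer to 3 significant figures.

107 kWh

1.22×10⁴ ft·lbf/s × 1.35582 → 16541 W
6.44 h × 3600 → 23184 s
E = P × t = 16541 W × 23184 s = 3.83487×10⁸ J
3.83487×10⁸ J ÷ (3600000 J/kWh) = 106.524 kWh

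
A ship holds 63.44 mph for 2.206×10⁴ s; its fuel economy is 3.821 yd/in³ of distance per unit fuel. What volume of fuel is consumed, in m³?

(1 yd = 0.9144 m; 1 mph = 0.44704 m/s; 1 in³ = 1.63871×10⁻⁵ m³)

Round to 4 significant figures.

2.934 m³

63.44 mph → 28.3602 m/s
d = v × t = 28.3602 × 22060 = 625626 m
3.821 yd/in³ → 213212 m/m³
V = d / (distance per unit fuel) = 625626 / 213212 = 2.93429 m³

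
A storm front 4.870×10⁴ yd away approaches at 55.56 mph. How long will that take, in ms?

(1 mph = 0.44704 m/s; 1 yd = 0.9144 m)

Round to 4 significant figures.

1.793×10⁶ ms

4.870×10⁴ yd × 0.9144 → 44531.3 m
55.56 mph × 0.44704 → 24.8375 m/s
t = d / v = 44531.3 m / 24.8375 m/s = 1792.91 s
1792.91 s ÷ (0.001 s/ms) = 1.79291×10⁶ ms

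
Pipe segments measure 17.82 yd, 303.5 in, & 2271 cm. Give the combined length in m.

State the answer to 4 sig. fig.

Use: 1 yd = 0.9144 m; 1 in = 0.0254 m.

17.82 yd × 0.9144 = 16.2946 m
303.5 in × 0.0254 = 7.7089 m
2271 cm × 0.01 = 22.71 m
Sum: 16.2946 + 7.7089 + 22.71 = 46.7135 m

46.71 m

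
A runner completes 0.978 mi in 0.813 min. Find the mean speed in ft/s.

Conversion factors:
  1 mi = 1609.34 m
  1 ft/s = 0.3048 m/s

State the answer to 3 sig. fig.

0.978 mi × 1609.34 → 1573.93 m
0.813 min × 60 → 48.78 s
v = d / t = 1573.93 m / 48.78 s = 32.2659 m/s
32.2659 m/s ÷ (0.3048 m/s/ft/s) = 105.859 ft/s

106 ft/s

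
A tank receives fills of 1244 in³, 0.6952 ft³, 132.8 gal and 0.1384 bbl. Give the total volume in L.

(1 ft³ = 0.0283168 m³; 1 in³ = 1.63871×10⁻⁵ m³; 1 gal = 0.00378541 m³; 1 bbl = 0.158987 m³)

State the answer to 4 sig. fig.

1244 in³ × 1.63871×10⁻⁵ = 0.0203856 m³
0.6952 ft³ × 0.0283168 = 0.0196858 m³
132.8 gal × 0.00378541 = 0.502702 m³
0.1384 bbl × 0.158987 = 0.0220038 m³
Total: 0.0203856 + 0.0196858 + 0.502702 + 0.0220038 = 0.564777 m³
In L: 0.564777 / 0.001 = 564.777 L

564.8 L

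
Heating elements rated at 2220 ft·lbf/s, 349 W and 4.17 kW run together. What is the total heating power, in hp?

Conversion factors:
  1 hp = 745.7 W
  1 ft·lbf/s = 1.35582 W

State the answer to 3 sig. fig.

2220 ft·lbf/s × 1.35582 = 3009.92 W
349 W (already W)
4.17 kW × 1000 = 4170 W
Total: 3009.92 + 349 + 4170 = 7528.92 W
In hp: 7528.92 / 745.7 = 10.0964 hp

10.1 hp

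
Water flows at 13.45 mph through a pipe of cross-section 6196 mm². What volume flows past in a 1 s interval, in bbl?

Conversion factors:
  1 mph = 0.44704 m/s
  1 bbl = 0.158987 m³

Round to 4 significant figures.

13.45 mph × 0.44704 = 6.01269 m/s
6196 mm² × 10⁻⁶ = 0.006196 m²
V = v × A × t = 6.01269 m/s × 0.006196 m² × 1 s = 0.0372546 m³
0.0372546 m³ ÷ (0.158987 m³/bbl) = 0.234325 bbl

0.2343 bbl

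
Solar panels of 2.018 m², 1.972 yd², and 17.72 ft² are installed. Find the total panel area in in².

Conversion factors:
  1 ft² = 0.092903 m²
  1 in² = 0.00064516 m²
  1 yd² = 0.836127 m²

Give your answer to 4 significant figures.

8235 in²

2.018 m² (already m²)
1.972 yd² × 0.836127 = 1.64884 m²
17.72 ft² × 0.092903 = 1.64624 m²
Total: 2.018 + 1.64884 + 1.64624 = 5.31308 m²
In in²: 5.31308 / 0.00064516 = 8235.29 in²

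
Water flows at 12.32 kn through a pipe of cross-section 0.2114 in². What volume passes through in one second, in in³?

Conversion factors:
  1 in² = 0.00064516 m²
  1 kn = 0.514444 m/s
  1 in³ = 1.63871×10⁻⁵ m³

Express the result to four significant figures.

12.32 kn × 0.514444 = 6.33795 m/s
0.2114 in² × 0.00064516 = 1.36387×10⁻⁴ m²
V = v × A × t = 6.33795 m/s × 1.36387×10⁻⁴ m² × 1 s = 8.64414×10⁻⁴ m³
8.64414×10⁻⁴ m³ ÷ (1.63871×10⁻⁵ m³/in³) = 52.7497 in³

52.75 in³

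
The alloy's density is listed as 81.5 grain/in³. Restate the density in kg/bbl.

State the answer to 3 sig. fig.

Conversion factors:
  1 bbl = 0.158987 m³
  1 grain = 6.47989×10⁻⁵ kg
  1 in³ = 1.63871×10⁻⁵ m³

81.5 grain/in³ × 6.47989×10⁻⁵ kg/grain ÷ 1.63871×10⁻⁵ m³/in³ = 322.272 kg/m³
322.272 kg/m³ × 0.158987 m³/bbl = 51.2371 kg/bbl

51.2 kg/bbl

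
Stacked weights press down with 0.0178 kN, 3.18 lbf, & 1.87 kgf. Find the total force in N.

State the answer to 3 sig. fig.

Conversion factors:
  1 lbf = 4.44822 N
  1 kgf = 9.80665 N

0.0178 kN × 1000 = 17.8 N
3.18 lbf × 4.44822 = 14.1453 N
1.87 kgf × 9.80665 = 18.3384 N
Sum: 17.8 + 14.1453 + 18.3384 = 50.2837 N

50.3 N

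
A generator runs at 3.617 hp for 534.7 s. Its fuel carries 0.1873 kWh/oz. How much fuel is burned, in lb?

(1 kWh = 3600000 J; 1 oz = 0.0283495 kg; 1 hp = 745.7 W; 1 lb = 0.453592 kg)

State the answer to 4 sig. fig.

0.1337 lb

3.617 hp → 2697.2 W
E = P × t = 2697.2 × 534.7 = 1.44219×10⁶ J
0.1873 kWh/oz → 2.37845×10⁷ J/kg
m = E / e_s = 1.44219×10⁶ / 2.37845×10⁷ = 0.0606357 kg
In lb: 0.0606357 / 0.453592 = 0.133679 lb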